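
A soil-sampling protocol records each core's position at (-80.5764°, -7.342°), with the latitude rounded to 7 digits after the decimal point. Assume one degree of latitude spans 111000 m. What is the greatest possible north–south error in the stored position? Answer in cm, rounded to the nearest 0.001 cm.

0.555 cm

Rounding to 7 decimal places leaves the latitude within ±5e-08° of the true value.
Along the meridian that is 5e-08° × 111000 m/° = 0.00555 m.
That is 0.00555 m = 0.555 cm.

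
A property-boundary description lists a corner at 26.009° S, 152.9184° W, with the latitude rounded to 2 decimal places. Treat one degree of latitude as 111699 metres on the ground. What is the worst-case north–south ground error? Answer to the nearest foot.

Rounding to 2 decimal places leaves the latitude within ±0.005° of the true value.
So the N–S error is at most 0.005 × 111699 = 558.495 m.
Converting: 558.495 m × 3.2808 ft/m ≈ 1832.3 ft.

1832 feet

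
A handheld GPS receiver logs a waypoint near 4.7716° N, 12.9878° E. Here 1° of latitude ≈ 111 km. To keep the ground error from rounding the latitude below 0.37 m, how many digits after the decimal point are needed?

One degree of latitude covers 111000 m.
Rounding to N decimal places gives at most 0.5 × 10⁻ᴺ degrees of error, i.e. 0.5 × 10⁻ᴺ × 111000 m.
Setting 55500 × 10⁻ᴺ ≤ 0.37 gives 10ᴺ ≥ 1.5e+05, i.e. N ≥ 5.18.
So 6 decimal places suffice (0.0555 m); 5 would allow up to 0.555 m.

6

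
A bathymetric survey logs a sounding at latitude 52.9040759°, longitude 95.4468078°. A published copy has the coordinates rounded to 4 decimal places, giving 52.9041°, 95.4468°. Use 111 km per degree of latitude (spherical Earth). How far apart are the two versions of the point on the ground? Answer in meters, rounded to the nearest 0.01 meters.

Δlat = 52.9040759 − 52.9041 = -0.0000241°; Δlon = 95.4468078 − 95.4468 = +0.0000078°.
North–south shift: -0.0000241 × 111000 = -2.6751 m.
East–west at this latitude: 0.0000078° × 111000 × cos 52.9041° ≈ 0.0000078 × 66949.8 = 0.522208 m.
Combined displacement = (2.6751² + 0.522208²)^½ ≈ 2.72559 m.

2.73 meters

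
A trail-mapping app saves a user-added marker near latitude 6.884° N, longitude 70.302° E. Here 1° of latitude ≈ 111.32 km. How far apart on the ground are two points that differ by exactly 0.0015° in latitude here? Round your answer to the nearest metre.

0.0015° × 111320 m/° = 166.98 m.

167 metres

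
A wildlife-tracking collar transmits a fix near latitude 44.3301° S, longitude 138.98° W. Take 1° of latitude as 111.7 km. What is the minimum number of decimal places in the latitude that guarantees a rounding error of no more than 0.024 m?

7 decimal places

One degree of latitude covers 111700 m.
Rounding to N decimal places gives at most 0.5 × 10⁻ᴺ degrees of error, i.e. 0.5 × 10⁻ᴺ × 111700 m.
Setting 55850 × 10⁻ᴺ ≤ 0.024 gives 10ᴺ ≥ 2.327e+06, i.e. N ≥ 6.37.
So 7 decimal places suffice (0.00558 m); 6 would allow up to 0.0558 m.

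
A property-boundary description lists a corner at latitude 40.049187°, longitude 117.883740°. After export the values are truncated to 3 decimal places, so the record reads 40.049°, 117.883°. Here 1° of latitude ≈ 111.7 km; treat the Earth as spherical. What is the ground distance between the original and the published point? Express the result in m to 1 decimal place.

Δlat = 40.049187 − 40.049 = +0.000187°; Δlon = 117.883740 − 117.883 = +0.000740°.
N–S: 0.000187° × 111700 m/° = 20.8879 m.
E–W at 40.049°: 0.000740° × 111700 × cos 40.049° = 0.000740 × 111700 × 0.7655 ≈ 63.2742 m.
Combined displacement = (20.8879² + 63.2742²)^½ ≈ 66.6328 m.

66.6 m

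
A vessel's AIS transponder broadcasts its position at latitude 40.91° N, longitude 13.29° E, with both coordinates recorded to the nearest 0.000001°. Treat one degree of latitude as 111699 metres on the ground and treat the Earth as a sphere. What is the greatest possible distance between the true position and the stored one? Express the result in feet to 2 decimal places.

0.23 feet

Rounding to 6 decimal places leaves each coordinate within ±5e-07° of the true value.
N–S: 5e-07° × 111699 m/° = 0.0558495 m.
Longitude error → 5e-07 × 111699 × cos 40.91° = 5e-07 × 111699 × 0.7557 ≈ 0.0422077 m.
Worst case both components are at the extreme and orthogonal: √(0.0558495² + 0.0422077²) ≈ 0.0700047 m.
In feet: 0.0700047 m ÷ 0.3048 ≈ 0.22967 ft.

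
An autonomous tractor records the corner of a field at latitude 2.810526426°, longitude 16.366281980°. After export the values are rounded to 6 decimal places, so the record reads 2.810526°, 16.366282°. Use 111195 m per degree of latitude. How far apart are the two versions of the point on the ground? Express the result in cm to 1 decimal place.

4.7 cm

The latitude changed by +0.000000426° and the longitude by -0.000000020°.
N–S: 0.000000426° × 111195 m/° = 0.0473691 m.
East–west at this latitude: -0.000000020° × 111195 × cos 2.81053° ≈ -0.000000020 × 111061 = -0.00222123 m.
Combined displacement = (0.0473691² + 0.00222123²)^½ ≈ 0.0474211 m.
That is 0.0474211 m = 4.7421 cm.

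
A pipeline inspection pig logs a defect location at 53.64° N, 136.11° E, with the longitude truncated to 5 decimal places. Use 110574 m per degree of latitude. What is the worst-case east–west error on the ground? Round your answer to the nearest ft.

2 ft

Truncating at 5 decimal places can drop up to a full unit in the last place, so the longitude may be off by as much as 1e-05°.
One degree of longitude at 53.64° is 110574 × cos 53.64° ≈ 110574 × 0.5929 = 65554.6 m.
East–west error: 1e-05° × 65554.6 m/° ≈ 0.655546 m.
Converting: 0.655546 m × 3.2808 ft/m ≈ 2.1507 ft.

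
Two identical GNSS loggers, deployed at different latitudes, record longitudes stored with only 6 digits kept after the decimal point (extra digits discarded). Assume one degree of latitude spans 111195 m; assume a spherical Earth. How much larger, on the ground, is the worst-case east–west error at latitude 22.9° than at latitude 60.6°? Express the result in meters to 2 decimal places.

0.05 meters

Truncating at 6 decimal places can drop up to a full unit in the last place, so the longitude may be off by as much as 1e-06°.
Error at 22.9° = 1e-06° × 111195 × cos 22.9° ≈ 0.11119 × 0.9212 = 0.10243 m.
Error at 60.6° = 1e-06° × 111195 × cos 60.6° ≈ 0.11119 × 0.4909 = 0.054586 m.
Difference: 0.10243 − 0.054586 = 0.047845 m.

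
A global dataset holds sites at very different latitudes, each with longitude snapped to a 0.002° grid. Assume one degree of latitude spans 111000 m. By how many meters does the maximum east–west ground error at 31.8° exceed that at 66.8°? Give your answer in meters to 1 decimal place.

With a 0.002° grid the true value lies within half a step, ±0.002°/2 = ±0.001°, of the stored one.
Error at 31.8° = 0.001° × 111000 × cos 31.8° ≈ 111 × 0.8499 = 94.338 m.
At 66.8°: 0.001° × 111000 × cos 66.8° = 0.001 × 111000 × 0.3939 ≈ 43.728 m.
So the lower-latitude error exceeds the higher by 94.338 − 43.728 = 50.611 m.

50.6 meters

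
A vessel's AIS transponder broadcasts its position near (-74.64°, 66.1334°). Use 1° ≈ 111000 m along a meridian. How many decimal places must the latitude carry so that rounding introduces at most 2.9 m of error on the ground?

One degree of latitude covers 111000 m.
N decimal places → at most half a unit in the last place, 0.5 × 10⁻ᴺ° = 111000/2 × 10⁻ᴺ m.
Setting 55500 × 10⁻ᴺ ≤ 2.9 gives 10ᴺ ≥ 1.914e+04, i.e. N ≥ 4.28.
At 4 places the error can reach 5.55 m, but 5 places keeps it to 0.555 m.

5 decimal places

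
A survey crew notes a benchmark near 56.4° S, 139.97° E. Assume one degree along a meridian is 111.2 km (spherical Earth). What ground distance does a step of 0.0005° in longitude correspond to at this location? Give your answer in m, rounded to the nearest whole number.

At 56.4° a degree of longitude is 111200 × cos 56.4° ≈ 61537.1 m, so 0.0005° corresponds to 30.7686 m.

31 m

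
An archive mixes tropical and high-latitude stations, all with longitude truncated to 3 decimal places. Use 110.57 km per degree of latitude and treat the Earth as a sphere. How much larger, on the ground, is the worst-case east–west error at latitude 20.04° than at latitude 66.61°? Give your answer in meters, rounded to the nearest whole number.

60 meters

Truncating at 3 decimal places can drop up to a full unit in the last place, so the longitude may be off by as much as 0.001°.
Error at 20.04° = 0.001° × 110570 × cos 20.04° ≈ 110.57 × 0.9395 = 103.88 m.
At 66.61°: 0.001° × 110570 × cos 66.61° = 0.001 × 110570 × 0.3970 ≈ 43.895 m.
So the lower-latitude error exceeds the higher by 103.88 − 43.895 = 59.98 m.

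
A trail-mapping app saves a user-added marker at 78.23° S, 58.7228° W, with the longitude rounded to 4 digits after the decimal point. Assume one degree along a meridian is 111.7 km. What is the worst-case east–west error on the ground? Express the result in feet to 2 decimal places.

Rounding to 4 decimal places leaves the longitude within ±5e-05° of the true value.
At latitude 78.23° a degree of longitude spans 111700 m × cos 78.23° = 111700 × 0.2040 ≈ 22785 m.
Maximum E–W displacement: 5e-05 × 22785 = 1.13925 m.
Converting: 1.13925 m × 3.2808 ft/m ≈ 3.7377 ft.

3.74 feet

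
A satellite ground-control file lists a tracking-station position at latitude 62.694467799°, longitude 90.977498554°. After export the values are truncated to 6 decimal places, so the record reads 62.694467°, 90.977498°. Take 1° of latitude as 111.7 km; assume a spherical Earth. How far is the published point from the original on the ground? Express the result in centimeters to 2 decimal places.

Δlat = 62.694467799 − 62.694467 = +0.000000799°; Δlon = 90.977498554 − 90.977498 = +0.000000554°.
N–S: 0.000000799° × 111700 m/° = 0.0892483 m.
East–west at this latitude: 0.000000554° × 111700 × cos 62.6945° ≈ 0.000000554 × 51240.7 = 0.0283874 m.
Distance: √(0.0892483² + 0.0283874²) ≈ 0.0936542 m.
That is 0.0936542 m = 9.3654 cm.

9.37 centimeters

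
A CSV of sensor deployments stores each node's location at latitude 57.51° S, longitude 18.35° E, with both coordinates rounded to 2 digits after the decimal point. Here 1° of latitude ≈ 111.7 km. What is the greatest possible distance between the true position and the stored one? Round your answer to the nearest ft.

Rounding to 2 decimal places leaves each coordinate within ±0.005° of the true value.
Latitude error → 0.005 × 111700 = 558.5 m along the meridian.
East–west component at 57.51°: 0.005° × 111700 × cos 57.51° ≈ 0.005 × 59999.9 ≈ 300 m.
Worst case both components are at the extreme and orthogonal: √(558.5² + 300²) ≈ 633.973 m.
Converting: 633.973 m × 3.2808 ft/m ≈ 2080 ft.

2080 ft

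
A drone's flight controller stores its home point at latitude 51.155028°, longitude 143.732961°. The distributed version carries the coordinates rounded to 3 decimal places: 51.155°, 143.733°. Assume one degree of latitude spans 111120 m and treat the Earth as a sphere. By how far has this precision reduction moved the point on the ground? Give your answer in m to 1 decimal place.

Δlat = 51.155028 − 51.155 = +0.000028°; Δlon = 143.732961 − 143.733 = -0.000039°.
North–south shift: 0.000028 × 111120 = 3.11136 m.
E–W at 51.155°: -0.000039° × 111120 × cos 51.155° = -0.000039 × 111120 × 0.6272 ≈ -2.71815 m.
Distance: √(3.11136² + 2.71815²) ≈ 4.13145 m.

4.1 m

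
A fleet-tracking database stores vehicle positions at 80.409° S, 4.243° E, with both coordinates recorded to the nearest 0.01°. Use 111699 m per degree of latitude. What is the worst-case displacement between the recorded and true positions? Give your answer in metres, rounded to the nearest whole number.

Rounding to 2 decimal places leaves each coordinate within ±0.005° of the true value.
Latitude error → 0.005 × 111699 = 558.495 m along the meridian.
East–west component at 80.409°: 0.005° × 111699 × cos 80.409° ≈ 0.005 × 18610.6 ≈ 93.053 m.
Worst case both components are at the extreme and orthogonal: √(558.495² + 93.053²) ≈ 566.194 m.

566 metres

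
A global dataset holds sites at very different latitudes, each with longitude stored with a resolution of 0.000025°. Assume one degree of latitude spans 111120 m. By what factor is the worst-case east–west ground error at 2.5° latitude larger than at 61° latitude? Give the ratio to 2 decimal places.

2.06

With a 0.000025° grid the true value lies within half a step, ±0.000025°/2 = ±1.25e-05°, of the stored one.
Error at 2.5° = 1.25e-05° × 111120 × cos 2.5° ≈ 1.389 × 0.9990 = 1.3877 m.
Error at 61° = 1.25e-05° × 111120 × cos 61° ≈ 1.389 × 0.4848 = 0.6734 m.
The ratio reduces to cos 2.5° / cos 61° = 0.9990/0.4848 ≈ 2.0607.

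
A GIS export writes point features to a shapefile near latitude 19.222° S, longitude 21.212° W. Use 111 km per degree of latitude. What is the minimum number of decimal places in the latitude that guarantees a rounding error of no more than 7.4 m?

One degree of latitude covers 111000 m.
N decimal places → at most half a unit in the last place, 0.5 × 10⁻ᴺ° = 111000/2 × 10⁻ᴺ m.
Setting 55500 × 10⁻ᴺ ≤ 7.4 gives 10ᴺ ≥ 7500, i.e. N ≥ 3.88.
N = 3 would give 55.5 m (too coarse); N = 4 gives 5.55 m ≤ 7.4 m.

4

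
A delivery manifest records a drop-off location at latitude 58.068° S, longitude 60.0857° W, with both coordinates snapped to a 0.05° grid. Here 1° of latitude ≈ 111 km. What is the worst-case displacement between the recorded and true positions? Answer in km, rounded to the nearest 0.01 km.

With a 0.05° grid the true value lies within half a step, ±0.05°/2 = ±0.025°, of the stored one.
N–S: 0.025° × 111000 m/° = 2775 m.
Longitude error → 0.025 × 111000 × cos 58.068° = 0.025 × 111000 × 0.5289 ≈ 1467.73 m.
The two errors are perpendicular, so the maximum displacement is √(2775² + 1467.73²) ≈ 3139.25 m.
That is 3139.25 m = 3.1392 km.

3.14 km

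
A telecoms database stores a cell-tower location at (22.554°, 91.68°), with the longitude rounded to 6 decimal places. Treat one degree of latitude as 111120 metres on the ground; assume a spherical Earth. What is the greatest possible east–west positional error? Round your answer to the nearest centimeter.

Rounding to 6 decimal places leaves the longitude within ±5e-07° of the true value.
One degree of longitude at 22.554° is 111120 × cos 22.554° ≈ 111120 × 0.9235 = 102621 m.
East–west error: 5e-07° × 102621 m/° ≈ 0.0513107 m.
That is 0.0513107 m = 5.1311 cm.

5 centimeters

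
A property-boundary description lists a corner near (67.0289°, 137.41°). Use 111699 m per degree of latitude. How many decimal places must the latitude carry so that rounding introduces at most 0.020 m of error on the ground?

7

One degree of latitude covers 111699 m.
N decimal places → at most half a unit in the last place, 0.5 × 10⁻ᴺ° = 111699/2 × 10⁻ᴺ m.
Need 0.5 × 111699 × 10⁻ᴺ ≤ 0.020 → 10⁻ᴺ ≤ 3.581e-07, so N ≥ 6.45.
So 7 decimal places suffice (0.00558 m); 6 would allow up to 0.0558 m.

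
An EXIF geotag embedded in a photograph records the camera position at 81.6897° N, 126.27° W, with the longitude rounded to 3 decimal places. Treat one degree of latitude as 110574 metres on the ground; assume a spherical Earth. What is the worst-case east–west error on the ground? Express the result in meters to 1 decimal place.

8.0 meters

Rounding to 3 decimal places leaves the longitude within ±0.0005° of the true value.
One degree of longitude at 81.6897° is 110574 × cos 81.6897° ≈ 110574 × 0.1445 = 15981.7 m.
Maximum E–W displacement: 0.0005 × 15981.7 = 7.99086 m.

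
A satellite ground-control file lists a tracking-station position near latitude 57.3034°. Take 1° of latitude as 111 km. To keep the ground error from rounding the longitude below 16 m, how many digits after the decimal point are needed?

At 57.3034° one degree of longitude covers 111000 × cos 57.3034° ≈ 111000 × 0.5402 ≈ 59961.1 m.
Rounding to N decimal places gives at most 0.5 × 10⁻ᴺ degrees of error, i.e. 0.5 × 10⁻ᴺ × 59961.1 m.
Setting 29980.6 × 10⁻ᴺ ≤ 16 gives 10ᴺ ≥ 1874, i.e. N ≥ 3.27.
At 3 places the error can reach 30 m, but 4 places keeps it to 3 m.

4 decimal places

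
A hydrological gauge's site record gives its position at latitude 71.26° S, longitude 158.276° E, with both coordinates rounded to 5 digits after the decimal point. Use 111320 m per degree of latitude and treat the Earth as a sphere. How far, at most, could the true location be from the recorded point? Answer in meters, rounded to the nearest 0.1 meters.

0.6 meters

Rounding to 5 decimal places leaves each coordinate within ±5e-06° of the true value.
North–south component: 5e-06° × 111320 = 0.5566 m.
East–west component at 71.26°: 5e-06° × 111320 × cos 71.26° ≈ 5e-06 × 35764.2 ≈ 0.178821 m.
The two errors are perpendicular, so the maximum displacement is √(0.5566² + 0.178821²) ≈ 0.58462 m.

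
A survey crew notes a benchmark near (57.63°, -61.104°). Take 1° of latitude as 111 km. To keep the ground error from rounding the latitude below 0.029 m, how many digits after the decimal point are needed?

One degree of latitude covers 111000 m.
N decimal places → at most half a unit in the last place, 0.5 × 10⁻ᴺ° = 111000/2 × 10⁻ᴺ m.
Need 0.5 × 111000 × 10⁻ᴺ ≤ 0.029 → 10⁻ᴺ ≤ 5.225e-07, so N ≥ 6.28.
N = 6 would give 0.0555 m (too coarse); N = 7 gives 0.00555 m ≤ 0.029 m.

7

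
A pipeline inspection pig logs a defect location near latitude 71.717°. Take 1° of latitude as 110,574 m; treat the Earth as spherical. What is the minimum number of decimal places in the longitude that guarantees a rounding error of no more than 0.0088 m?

7 decimal places

At 71.717° one degree of longitude covers 110574 × cos 71.717° ≈ 110574 × 0.3137 ≈ 34688.3 m.
N decimal places → at most half a unit in the last place, 0.5 × 10⁻ᴺ° = 34688.3/2 × 10⁻ᴺ m.
Setting 17344.1 × 10⁻ᴺ ≤ 0.0088 gives 10ᴺ ≥ 1.971e+06, i.e. N ≥ 6.29.
At 6 places the error can reach 0.0173 m, but 7 places keeps it to 0.00173 m.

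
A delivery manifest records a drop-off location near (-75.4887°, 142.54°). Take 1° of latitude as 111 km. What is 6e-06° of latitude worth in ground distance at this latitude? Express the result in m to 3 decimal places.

Along a meridian 6e-06° is 6e-06 × 111000 = 0.666 m.

0.666 m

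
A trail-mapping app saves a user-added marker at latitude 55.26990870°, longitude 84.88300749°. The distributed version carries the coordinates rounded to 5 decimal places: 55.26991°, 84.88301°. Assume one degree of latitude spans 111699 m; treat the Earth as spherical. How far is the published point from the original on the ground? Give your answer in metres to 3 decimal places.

0.216 metres

Δlat = 55.26990870 − 55.26991 = -0.00000130°; Δlon = 84.88300749 − 84.88301 = -0.00000251°.
N–S: -0.00000130° × 111699 m/° = -0.145209 m.
E–W at 55.2699°: -0.00000251° × 111699 × cos 55.2699° = -0.00000251 × 111699 × 0.5697 ≈ -0.159727 m.
Combined displacement = (0.145209² + 0.159727²)^½ ≈ 0.215866 m.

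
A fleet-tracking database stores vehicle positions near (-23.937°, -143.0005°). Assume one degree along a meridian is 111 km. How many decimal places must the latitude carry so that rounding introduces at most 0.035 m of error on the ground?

7

One degree of latitude covers 111000 m.
With N decimal places the half-ulp bound is 0.5·10⁻ᴺ°, or 0.5·10⁻ᴺ × 111000 m on the ground.
Setting 55500 × 10⁻ᴺ ≤ 0.035 gives 10ᴺ ≥ 1.586e+06, i.e. N ≥ 6.20.
So 7 decimal places suffice (0.00555 m); 6 would allow up to 0.0555 m.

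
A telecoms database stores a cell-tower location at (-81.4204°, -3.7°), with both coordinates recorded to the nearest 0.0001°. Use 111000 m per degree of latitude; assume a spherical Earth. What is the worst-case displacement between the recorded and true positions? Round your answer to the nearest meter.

Rounding to 4 decimal places leaves each coordinate within ±5e-05° of the true value.
North–south component: 5e-05° × 111000 = 5.55 m.
E–W at 81.4204°: 5e-05° × 111000 × cos 81.4204° = 5e-05 × 111000 × 0.1492 ≈ 0.827967 m.
Combining orthogonally: (5.55² + 0.827967²)^½ ≈ 5.61142 m.

6 meters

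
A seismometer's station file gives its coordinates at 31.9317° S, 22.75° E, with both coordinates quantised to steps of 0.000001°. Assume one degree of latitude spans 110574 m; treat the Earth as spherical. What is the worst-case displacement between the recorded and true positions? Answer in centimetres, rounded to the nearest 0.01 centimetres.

7.25 centimetres

With a 0.000001° grid the true value lies within half a step, ±0.000001°/2 = ±5e-07°, of the stored one.
N–S: 5e-07° × 110574 m/° = 0.055287 m.
E–W at 31.9317°: 5e-07° × 110574 × cos 31.9317° = 5e-07 × 110574 × 0.8487 ≈ 0.0469209 m.
Worst case both components are at the extreme and orthogonal: √(0.055287² + 0.0469209²) ≈ 0.0725136 m.
That is 0.0725136 m = 7.2514 cm.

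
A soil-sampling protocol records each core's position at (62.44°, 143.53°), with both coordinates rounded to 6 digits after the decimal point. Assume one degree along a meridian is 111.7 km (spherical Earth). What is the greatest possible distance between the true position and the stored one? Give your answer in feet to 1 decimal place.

0.2 feet

Rounding to 6 decimal places leaves each coordinate within ±5e-07° of the true value.
Latitude error → 5e-07 × 111700 = 0.05585 m along the meridian.
East–west component at 62.44°: 5e-07° × 111700 × cos 62.44° ≈ 5e-07 × 51681 ≈ 0.0258405 m.
The two errors are perpendicular, so the maximum displacement is √(0.05585² + 0.0258405²) ≈ 0.0615382 m.
Converting: 0.0615382 m × 3.2808 ft/m ≈ 0.2019 ft.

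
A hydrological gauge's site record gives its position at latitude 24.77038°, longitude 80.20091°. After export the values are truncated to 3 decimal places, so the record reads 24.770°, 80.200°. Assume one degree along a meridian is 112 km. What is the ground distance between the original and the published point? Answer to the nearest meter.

The latitude changed by +0.00038° and the longitude by +0.00091°.
North–south shift: 0.00038 × 112000 = 42.56 m.
East–west at this latitude: 0.00091° × 112000 × cos 24.77° ≈ 0.00091 × 101696 = 92.5431 m.
Combined displacement = (42.56² + 92.5431²)^½ ≈ 101.861 m.

102 meters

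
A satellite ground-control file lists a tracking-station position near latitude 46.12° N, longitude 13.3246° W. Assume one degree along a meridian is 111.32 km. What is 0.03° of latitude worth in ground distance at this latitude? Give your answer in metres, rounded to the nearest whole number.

3340 metres

Along a meridian 0.03° is 0.03 × 111320 = 3339.6 m.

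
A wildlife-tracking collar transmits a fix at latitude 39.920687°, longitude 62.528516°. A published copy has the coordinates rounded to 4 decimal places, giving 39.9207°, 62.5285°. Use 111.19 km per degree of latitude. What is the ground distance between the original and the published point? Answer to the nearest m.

The latitude changed by -0.000013° and the longitude by +0.000016°.
North–south shift: -0.000013 × 111190 = -1.44547 m.
East–west at this latitude: 0.000016° × 111190 × cos 39.9207° ≈ 0.000016 × 85275.3 = 1.36441 m.
Hypotenuse of the two orthogonal shifts: √(1.44547² + 1.36441²) = 1.98771 m.

2 m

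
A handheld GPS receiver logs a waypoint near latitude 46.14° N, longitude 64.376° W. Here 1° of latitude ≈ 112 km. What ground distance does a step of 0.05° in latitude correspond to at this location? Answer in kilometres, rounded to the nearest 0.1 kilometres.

0.05° × 112000 m/° = 5600 m.
That is 5600 m = 5.6 km.

5.6 kilometres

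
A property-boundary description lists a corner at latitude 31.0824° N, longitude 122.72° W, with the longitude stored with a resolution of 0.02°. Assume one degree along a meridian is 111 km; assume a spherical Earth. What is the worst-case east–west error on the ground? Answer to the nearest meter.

With a 0.02° grid the true value lies within half a step, ±0.02°/2 = ±0.01°, of the stored one.
One degree of longitude at 31.0824° is 111000 × cos 31.0824° ≈ 111000 × 0.8564 = 95063.3 m.
East–west error: 0.01° × 95063.3 m/° ≈ 950.633 m.

951 meters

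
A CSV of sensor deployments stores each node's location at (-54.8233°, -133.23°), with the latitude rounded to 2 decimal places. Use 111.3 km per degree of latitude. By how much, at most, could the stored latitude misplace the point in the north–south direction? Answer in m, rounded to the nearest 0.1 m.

556.5 m

Rounding to 2 decimal places leaves the latitude within ±0.005° of the true value.
Along the meridian that is 0.005° × 111300 m/° = 556.5 m.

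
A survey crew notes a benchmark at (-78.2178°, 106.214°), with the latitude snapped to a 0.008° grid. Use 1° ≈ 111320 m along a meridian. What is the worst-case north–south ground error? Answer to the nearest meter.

With a 0.008° grid the true value lies within half a step, ±0.008°/2 = ±0.004°, of the stored one.
So the N–S error is at most 0.004 × 111320 = 445.28 m.

445 meters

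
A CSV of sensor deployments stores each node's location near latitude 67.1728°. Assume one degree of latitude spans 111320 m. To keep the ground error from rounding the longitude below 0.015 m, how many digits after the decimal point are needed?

At 67.1728° one degree of longitude covers 111320 × cos 67.1728° ≈ 111320 × 0.3880 ≈ 43186.9 m.
With N decimal places the half-ulp bound is 0.5·10⁻ᴺ°, or 0.5·10⁻ᴺ × 43186.9 m on the ground.
Setting 21593.5 × 10⁻ᴺ ≤ 0.015 gives 10ᴺ ≥ 1.44e+06, i.e. N ≥ 6.16.
So 7 decimal places suffice (0.00216 m); 6 would allow up to 0.0216 m.

7 decimal places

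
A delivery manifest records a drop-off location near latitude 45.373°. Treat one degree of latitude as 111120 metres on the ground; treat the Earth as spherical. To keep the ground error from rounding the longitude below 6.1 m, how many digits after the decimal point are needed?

At 45.373° one degree of longitude covers 111120 × cos 45.373° ≈ 111120 × 0.7025 ≈ 78060.5 m.
N decimal places → at most half a unit in the last place, 0.5 × 10⁻ᴺ° = 78060.5/2 × 10⁻ᴺ m.
Need 0.5 × 78060.5 × 10⁻ᴺ ≤ 6.1 → 10⁻ᴺ ≤ 1.563e-04, so N ≥ 3.81.
At 3 places the error can reach 39 m, but 4 places keeps it to 3.9 m.

4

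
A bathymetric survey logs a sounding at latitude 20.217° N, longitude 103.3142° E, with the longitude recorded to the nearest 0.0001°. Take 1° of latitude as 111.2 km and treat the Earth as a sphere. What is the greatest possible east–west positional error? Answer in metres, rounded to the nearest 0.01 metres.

Rounding to 4 decimal places leaves the longitude within ±5e-05° of the true value.
Parallels shrink by cos φ, so at 20.217° a degree of longitude is 111200 × 0.9384 ≈ 104349 m.
Maximum E–W displacement: 5e-05 × 104349 = 5.21745 m.

5.22 metres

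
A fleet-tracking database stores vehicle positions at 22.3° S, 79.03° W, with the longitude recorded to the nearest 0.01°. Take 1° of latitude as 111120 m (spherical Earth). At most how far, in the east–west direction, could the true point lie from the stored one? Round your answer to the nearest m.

Rounding to 2 decimal places leaves the longitude within ±0.005° of the true value.
At latitude 22.3° a degree of longitude spans 111120 m × cos 22.3° = 111120 × 0.9252 ≈ 102809 m.
Maximum E–W displacement: 0.005 × 102809 = 514.047 m.

514 m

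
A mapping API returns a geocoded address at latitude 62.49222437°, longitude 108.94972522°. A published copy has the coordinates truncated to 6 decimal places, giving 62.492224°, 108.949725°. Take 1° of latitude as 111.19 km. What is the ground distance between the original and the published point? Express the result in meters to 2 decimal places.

0.04 meters

Δlat = 62.49222437 − 62.492224 = +0.00000037°; Δlon = 108.94972522 − 108.949725 = +0.00000022°.
N–S: 0.00000037° × 111190 m/° = 0.0411403 m.
East–west at this latitude: 0.00000022° × 111190 × cos 62.4922° ≈ 0.00000022 × 51355.2 = 0.0112981 m.
Combined displacement = (0.0411403² + 0.0112981²)^½ ≈ 0.0426635 m.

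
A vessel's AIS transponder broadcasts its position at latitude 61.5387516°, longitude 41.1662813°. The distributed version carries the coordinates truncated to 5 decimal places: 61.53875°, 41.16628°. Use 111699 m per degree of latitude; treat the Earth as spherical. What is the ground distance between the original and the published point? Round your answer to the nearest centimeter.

Δlat = 61.5387516 − 61.53875 = +0.0000016°; Δlon = 41.1662813 − 41.16628 = +0.0000013°.
North–south shift: 0.0000016 × 111699 = 0.178718 m.
E–W at 61.5388°: 0.0000013° × 111699 × cos 61.5388° = 0.0000013 × 111699 × 0.4766 ≈ 0.0692013 m.
Combined displacement = (0.178718² + 0.0692013²)^½ ≈ 0.191648 m.
That is 0.191648 m = 19.165 cm.

19 centimeters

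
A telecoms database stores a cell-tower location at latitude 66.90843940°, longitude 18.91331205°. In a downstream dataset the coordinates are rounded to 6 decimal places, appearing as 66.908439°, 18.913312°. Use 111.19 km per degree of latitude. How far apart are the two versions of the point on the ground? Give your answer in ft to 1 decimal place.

0.1 ft

The latitude changed by +0.00000040° and the longitude by +0.00000005°.
N–S: 0.00000040° × 111190 m/° = 0.044476 m.
East–west at this latitude: 0.00000005° × 111190 × cos 66.9084° ≈ 0.00000005 × 43608.9 = 0.00218044 m.
Hypotenuse of the two orthogonal shifts: √(0.044476² + 0.00218044²) = 0.0445294 m.
In feet: 0.0445294 m ÷ 0.3048 ≈ 0.14609 ft.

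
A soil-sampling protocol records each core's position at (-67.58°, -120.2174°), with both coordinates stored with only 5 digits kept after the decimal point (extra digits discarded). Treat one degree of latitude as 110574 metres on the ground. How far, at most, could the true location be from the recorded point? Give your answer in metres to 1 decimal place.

Truncating at 5 decimal places can drop up to a full unit in the last place, so each coordinate may be off by as much as 1e-05°.
Latitude error → 1e-05 × 110574 = 1.10574 m along the meridian.
E–W at 67.58°: 1e-05° × 110574 × cos 67.58° = 1e-05 × 110574 × 0.3814 ≈ 0.421722 m.
Combining orthogonally: (1.10574² + 0.421722²)^½ ≈ 1.18343 m.

1.2 metres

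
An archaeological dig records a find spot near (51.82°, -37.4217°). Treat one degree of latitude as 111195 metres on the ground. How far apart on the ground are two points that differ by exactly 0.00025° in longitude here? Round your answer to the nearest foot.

One degree of longitude here spans 111195 × cos 51.82° = 111195 × 0.6181 ≈ 68733.4 m; 0.00025° of that is 17.1834 m.
In feet: 17.1834 m ÷ 0.3048 ≈ 56.376 ft.

56 feet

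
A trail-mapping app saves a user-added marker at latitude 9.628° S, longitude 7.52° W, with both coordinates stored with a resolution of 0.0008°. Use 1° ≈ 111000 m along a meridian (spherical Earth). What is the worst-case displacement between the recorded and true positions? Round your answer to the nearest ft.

With a 0.0008° grid the true value lies within half a step, ±0.0008°/2 = ±0.0004°, of the stored one.
N–S: 0.0004° × 111000 m/° = 44.4 m.
East–west component at 9.628°: 0.0004° × 111000 × cos 9.628° ≈ 0.0004 × 109437 ≈ 43.7746 m.
Combining orthogonally: (44.4² + 43.7746²)^½ ≈ 62.3504 m.
In feet: 62.3504 m ÷ 0.3048 ≈ 204.56 ft.

205 ft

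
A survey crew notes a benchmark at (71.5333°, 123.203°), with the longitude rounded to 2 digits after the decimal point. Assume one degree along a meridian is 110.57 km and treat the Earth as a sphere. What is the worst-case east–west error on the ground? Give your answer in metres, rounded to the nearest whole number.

175 metres

Rounding to 2 decimal places leaves the longitude within ±0.005° of the true value.
At latitude 71.5333° a degree of longitude spans 110570 m × cos 71.5333° = 110570 × 0.3168 ≈ 35023.4 m.
Maximum E–W displacement: 0.005 × 35023.4 = 175.117 m.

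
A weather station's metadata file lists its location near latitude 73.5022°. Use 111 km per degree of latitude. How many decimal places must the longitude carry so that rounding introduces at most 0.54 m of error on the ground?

At 73.5022° one degree of longitude covers 111000 × cos 73.5022° ≈ 111000 × 0.2840 ≈ 31521.6 m.
Rounding to N decimal places gives at most 0.5 × 10⁻ᴺ degrees of error, i.e. 0.5 × 10⁻ᴺ × 31521.6 m.
Need 0.5 × 31521.6 × 10⁻ᴺ ≤ 0.54 → 10⁻ᴺ ≤ 3.426e-05, so N ≥ 4.47.
N = 4 would give 1.58 m (too coarse); N = 5 gives 0.158 m ≤ 0.54 m.

5 decimal places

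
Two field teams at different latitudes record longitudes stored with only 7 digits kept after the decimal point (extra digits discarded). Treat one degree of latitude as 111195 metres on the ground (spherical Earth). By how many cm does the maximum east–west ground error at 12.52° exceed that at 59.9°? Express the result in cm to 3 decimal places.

Truncating at 7 decimal places can drop up to a full unit in the last place, so the longitude may be off by as much as 1e-07°.
At 12.52°: 1e-07° × 111195 × cos 12.52° = 1e-07 × 111195 × 0.9762 ≈ 0.010855 m.
Error at 59.9° = 1e-07° × 111195 × cos 59.9° ≈ 0.011119 × 0.5015 = 0.0055765 m.
So the lower-latitude error exceeds the higher by 0.010855 − 0.0055765 = 0.0052785 m.
That is 0.00527853 m = 0.52785 cm.

0.528 cm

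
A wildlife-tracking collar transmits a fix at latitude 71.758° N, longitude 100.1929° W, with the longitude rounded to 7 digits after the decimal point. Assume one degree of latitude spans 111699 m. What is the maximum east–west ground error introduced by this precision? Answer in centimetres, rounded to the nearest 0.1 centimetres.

0.2 centimetres

Rounding to 7 decimal places leaves the longitude within ±5e-08° of the true value.
Parallels shrink by cos φ, so at 71.758° a degree of longitude is 111699 × 0.3130 ≈ 34965.3 m.
East–west error: 5e-08° × 34965.3 m/° ≈ 0.00174826 m.
That is 0.00174826 m = 0.17483 cm.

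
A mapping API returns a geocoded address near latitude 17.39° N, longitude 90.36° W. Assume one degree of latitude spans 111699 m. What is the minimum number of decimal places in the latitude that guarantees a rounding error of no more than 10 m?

4

One degree of latitude covers 111699 m.
N decimal places → at most half a unit in the last place, 0.5 × 10⁻ᴺ° = 111699/2 × 10⁻ᴺ m.
Setting 55849.5 × 10⁻ᴺ ≤ 10 gives 10ᴺ ≥ 5585, i.e. N ≥ 3.75.
At 3 places the error can reach 55.8 m, but 4 places keeps it to 5.58 m.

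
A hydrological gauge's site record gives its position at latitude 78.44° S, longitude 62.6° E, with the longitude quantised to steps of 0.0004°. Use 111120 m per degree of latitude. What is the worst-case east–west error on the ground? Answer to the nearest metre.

4 metres

With a 0.0004° grid the true value lies within half a step, ±0.0004°/2 = ±0.0002°, of the stored one.
One degree of longitude at 78.44° is 111120 × cos 78.44° ≈ 111120 × 0.2004 = 22267.8 m.
East–west error: 0.0002° × 22267.8 m/° ≈ 4.45356 m.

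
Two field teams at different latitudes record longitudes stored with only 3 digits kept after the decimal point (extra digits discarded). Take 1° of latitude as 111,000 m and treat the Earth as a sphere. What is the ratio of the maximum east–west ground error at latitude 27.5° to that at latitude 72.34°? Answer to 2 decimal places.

Truncating at 3 decimal places can drop up to a full unit in the last place, so the longitude may be off by as much as 0.001°.
Error at 27.5° = 0.001° × 111000 × cos 27.5° ≈ 111 × 0.8870 = 98.458 m.
Error at 72.34° = 0.001° × 111000 × cos 72.34° ≈ 111 × 0.3034 = 33.674 m.
Ratio: 98.458 / 33.674 = cos 27.5° / cos 72.34° ≈ 2.9239.

2.92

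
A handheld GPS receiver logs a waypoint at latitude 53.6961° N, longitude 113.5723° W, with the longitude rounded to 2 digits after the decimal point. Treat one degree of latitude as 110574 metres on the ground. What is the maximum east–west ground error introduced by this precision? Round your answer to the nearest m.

Rounding to 2 decimal places leaves the longitude within ±0.005° of the true value.
One degree of longitude at 53.6961° is 110574 × cos 53.6961° ≈ 110574 × 0.5921 = 65467.3 m.
East–west error: 0.005° × 65467.3 m/° ≈ 327.337 m.

327 m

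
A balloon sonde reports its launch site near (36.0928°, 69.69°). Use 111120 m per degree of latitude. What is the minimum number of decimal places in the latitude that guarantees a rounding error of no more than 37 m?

One degree of latitude covers 111120 m.
N decimal places → at most half a unit in the last place, 0.5 × 10⁻ᴺ° = 111120/2 × 10⁻ᴺ m.
Need 0.5 × 111120 × 10⁻ᴺ ≤ 37 → 10⁻ᴺ ≤ 6.659e-04, so N ≥ 3.18.
So 4 decimal places suffice (5.56 m); 3 would allow up to 55.6 m.

4 decimal places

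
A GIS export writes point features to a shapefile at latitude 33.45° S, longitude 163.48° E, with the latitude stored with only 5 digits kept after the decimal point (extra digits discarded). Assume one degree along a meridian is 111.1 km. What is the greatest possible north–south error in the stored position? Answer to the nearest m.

Truncating at 5 decimal places can drop up to a full unit in the last place, so the latitude may be off by as much as 1e-05°.
Along the meridian that is 1e-05° × 111100 m/° = 1.111 m.

1 m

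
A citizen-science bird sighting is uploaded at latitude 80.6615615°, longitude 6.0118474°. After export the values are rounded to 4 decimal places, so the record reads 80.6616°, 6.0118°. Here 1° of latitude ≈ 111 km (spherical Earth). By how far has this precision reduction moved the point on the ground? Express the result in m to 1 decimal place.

4.4 m

The latitude changed by -0.0000385° and the longitude by +0.0000474°.
North–south shift: -0.0000385 × 111000 = -4.2735 m.
East–west at this latitude: 0.0000474° × 111000 × cos 80.6616° ≈ 0.0000474 × 18011.4 = 0.853742 m.
Hypotenuse of the two orthogonal shifts: √(4.2735² + 0.853742²) = 4.35794 m.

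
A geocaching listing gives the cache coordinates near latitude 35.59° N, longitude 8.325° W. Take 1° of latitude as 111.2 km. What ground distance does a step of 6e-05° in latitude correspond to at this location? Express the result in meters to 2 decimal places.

6.67 meters

6e-05° × 111200 m/° = 6.672 m.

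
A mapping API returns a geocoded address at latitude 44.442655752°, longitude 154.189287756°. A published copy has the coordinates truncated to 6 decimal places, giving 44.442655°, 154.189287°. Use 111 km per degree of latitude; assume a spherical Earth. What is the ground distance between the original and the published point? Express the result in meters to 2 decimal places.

0.10 meters

Δlat = 44.442655752 − 44.442655 = +0.000000752°; Δlon = 154.189287756 − 154.189287 = +0.000000756°.
North–south shift: 0.000000752 × 111000 = 0.083472 m.
East–west at this latitude: 0.000000756° × 111000 × cos 44.4427° ≈ 0.000000756 × 79248.6 = 0.059912 m.
Hypotenuse of the two orthogonal shifts: √(0.083472² + 0.059912²) = 0.102747 m.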